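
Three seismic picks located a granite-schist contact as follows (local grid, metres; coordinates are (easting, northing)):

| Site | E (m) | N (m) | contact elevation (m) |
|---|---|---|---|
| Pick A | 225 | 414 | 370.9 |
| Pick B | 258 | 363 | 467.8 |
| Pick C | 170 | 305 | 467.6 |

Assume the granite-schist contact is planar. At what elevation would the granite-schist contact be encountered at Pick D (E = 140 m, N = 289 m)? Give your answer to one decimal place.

Let the plane be z = a·E + b·N + c.
Pick B−Pick A: 33a − 51b = 96.9;  Pick C−Pick A: −55a − 109b = 96.7.
Solving gives a = 0.87948, b = −1.33093.
Then c = 370.9 − a·225 − b·414 = 724.02.
At (140, 289): z = 123.1 − 384.6 + 724.02 = 462.5 m.

462.5 m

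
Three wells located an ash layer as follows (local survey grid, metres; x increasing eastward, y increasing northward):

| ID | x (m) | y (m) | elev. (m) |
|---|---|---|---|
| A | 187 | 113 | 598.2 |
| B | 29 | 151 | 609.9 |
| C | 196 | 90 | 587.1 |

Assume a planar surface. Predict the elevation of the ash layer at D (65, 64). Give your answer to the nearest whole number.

Two edge vectors: A→B = (-158, 38, 11.7), A→C = (9, -23, -11.1).
Normal n = (A→B) × (A→C) = (-152.7, -1648.5, 3292).
So ∂z/∂x = −n_x/n_z = 0.04639 and ∂z/∂y = −n_y/n_z = 0.50076.
Intercept c from A: 598.2 − 8.67 − 56.59 = 532.94.
At (65, 64): z = 3.0 + 32.0 + 532.94 = 568.0 m.

568 m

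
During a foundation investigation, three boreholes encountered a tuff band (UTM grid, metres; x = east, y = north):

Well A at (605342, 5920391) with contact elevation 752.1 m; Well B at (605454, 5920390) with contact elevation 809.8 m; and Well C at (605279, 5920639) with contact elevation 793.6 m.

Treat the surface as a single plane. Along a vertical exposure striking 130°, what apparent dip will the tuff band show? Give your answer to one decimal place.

Let the plane be z = a·x + b·y + c.
Well B−Well A: 112a − 1b = 57.7;  Well C−Well A: −63a + 248b = 41.5.
Solving gives a = 0.51785, b = 0.29889.
Unit vector along 130° is (sin 130°, cos 130°) = (0.7660, -0.6428).
Slope in that direction = a·(0.7660) + b·(-0.6428) = 0.20457.
Apparent dip = arctan|0.20457| = 11.6° (true dip is 30.9°, so apparent ≤ true as expected).

11.6°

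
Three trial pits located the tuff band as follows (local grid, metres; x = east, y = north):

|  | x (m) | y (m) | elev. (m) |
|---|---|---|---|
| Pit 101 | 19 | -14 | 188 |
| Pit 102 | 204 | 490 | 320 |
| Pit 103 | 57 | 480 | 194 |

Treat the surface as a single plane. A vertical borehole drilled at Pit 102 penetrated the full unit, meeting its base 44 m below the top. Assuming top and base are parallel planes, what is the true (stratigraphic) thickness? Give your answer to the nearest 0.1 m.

Two edge vectors: Pit 101→Pit 102 = (185, 504, 132), Pit 101→Pit 103 = (38, 494, 6).
Normal n = (Pit 101→Pit 102) × (Pit 101→Pit 103) = (-62184, 3906, 72238).
So ∂z/∂x = −n_x/n_z = 0.86082 and ∂z/∂y = −n_y/n_z = −0.05407.
|∇z| = √(a²+b²) = 0.86252, so dip δ = arctan(0.86252) = 40.78°.
True thickness = vertical thickness × cos δ = 44 × cos 40.78° = 33.3 m.

33.3 m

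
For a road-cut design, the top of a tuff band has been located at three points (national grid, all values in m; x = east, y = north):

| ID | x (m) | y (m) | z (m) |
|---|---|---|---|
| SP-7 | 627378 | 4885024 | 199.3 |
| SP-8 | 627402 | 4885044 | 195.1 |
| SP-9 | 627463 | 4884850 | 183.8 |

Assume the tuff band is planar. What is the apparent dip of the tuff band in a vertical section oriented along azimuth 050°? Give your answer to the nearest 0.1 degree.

7.6°

Two edge vectors: SP-7→SP-8 = (24, 20, -4.2), SP-7→SP-9 = (85, -174, -15.5).
Normal n = (SP-7→SP-8) × (SP-7→SP-9) = (-1040.8, 15, -5876).
So ∂z/∂x = −n_x/n_z = −0.17713 and ∂z/∂y = −n_y/n_z = 0.00255.
Unit vector along 050° is (sin 50°, cos 50°) = (0.7660, 0.6428).
Slope in that direction = a·(0.7660) + b·(0.6428) = −0.13405.
Apparent dip = arctan|0.13405| = 7.6° (true dip is 10.0°, so apparent ≤ true as expected).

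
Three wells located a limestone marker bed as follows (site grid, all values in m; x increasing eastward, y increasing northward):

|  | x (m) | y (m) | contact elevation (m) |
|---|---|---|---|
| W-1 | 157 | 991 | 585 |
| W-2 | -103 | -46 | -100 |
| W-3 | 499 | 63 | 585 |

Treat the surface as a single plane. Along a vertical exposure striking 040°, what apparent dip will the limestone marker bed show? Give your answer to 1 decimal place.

Let the plane be z = a·x + b·y + c.
W-2−W-1: −260a − 1037b = −685;  W-3−W-1: 342a − 928b = 0.
Solving gives a = 1.06670, b = 0.39311.
Unit vector along 040° is (sin 40°, cos 40°) = (0.6428, 0.7660).
Slope in that direction = a·(0.6428) + b·(0.7660) = 0.98680.
Apparent dip = arctan|0.98680| = 44.6° (true dip is 48.7°, so apparent ≤ true as expected).

44.6°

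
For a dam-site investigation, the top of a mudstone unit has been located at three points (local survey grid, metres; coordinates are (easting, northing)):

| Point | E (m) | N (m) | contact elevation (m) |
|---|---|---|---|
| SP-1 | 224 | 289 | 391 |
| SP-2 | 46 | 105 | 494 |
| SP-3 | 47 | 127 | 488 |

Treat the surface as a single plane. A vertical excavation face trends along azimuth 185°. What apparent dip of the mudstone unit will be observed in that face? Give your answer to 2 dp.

15.89°

Let the plane be z = a·E + b·N + c.
SP-2−SP-1: −178a − 184b = 103;  SP-3−SP-1: −177a − 162b = 97.
Solving gives a = −0.31136, b = −0.25857.
Unit vector along 185° is (sin 185°, cos 185°) = (-0.0872, -0.9962).
Slope in that direction = a·(-0.0872) + b·(-0.9962) = 0.28473.
Apparent dip = arctan|0.28473| = 15.89° (true dip is 22.0°, so apparent ≤ true as expected).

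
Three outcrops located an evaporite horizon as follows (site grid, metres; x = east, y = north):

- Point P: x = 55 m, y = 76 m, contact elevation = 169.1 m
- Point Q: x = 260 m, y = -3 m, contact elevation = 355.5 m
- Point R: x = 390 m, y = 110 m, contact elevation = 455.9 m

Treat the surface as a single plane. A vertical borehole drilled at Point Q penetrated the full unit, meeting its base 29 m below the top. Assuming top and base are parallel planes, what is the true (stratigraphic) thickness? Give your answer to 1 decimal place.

Two edge vectors: Point P→Point Q = (205, -79, 186.4), Point P→Point R = (335, 34, 286.8).
Normal n = (Point P→Point Q) × (Point P→Point R) = (-28994.8, 3650, 33435).
So ∂z/∂x = −n_x/n_z = 0.86720 and ∂z/∂y = −n_y/n_z = −0.10917.
|∇z| = √(a²+b²) = 0.87404, so dip δ = arctan(0.87404) = 41.15°.
True thickness = vertical thickness × cos δ = 29 × cos 41.15° = 21.8 m.

21.8 m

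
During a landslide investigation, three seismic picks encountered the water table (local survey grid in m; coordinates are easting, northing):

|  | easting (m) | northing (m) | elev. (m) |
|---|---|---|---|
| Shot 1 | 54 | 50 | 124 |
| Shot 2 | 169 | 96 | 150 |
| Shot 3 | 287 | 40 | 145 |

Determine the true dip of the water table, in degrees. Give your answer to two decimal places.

17.95°

Let the plane be z = a·easting + b·northing + c.
Shot 2−Shot 1: 115a + 46b = 26;  Shot 3−Shot 1: 233a − 10b = 21.
Solving gives a = 0.10330, b = 0.30696.
Gradient magnitude |∇z| = √(a² + b²) = √(0.01067 + 0.09422) = 0.32388.
True dip = arctan(0.32388) = 17.95°, dipping toward SSW (azimuth ≈ 199°).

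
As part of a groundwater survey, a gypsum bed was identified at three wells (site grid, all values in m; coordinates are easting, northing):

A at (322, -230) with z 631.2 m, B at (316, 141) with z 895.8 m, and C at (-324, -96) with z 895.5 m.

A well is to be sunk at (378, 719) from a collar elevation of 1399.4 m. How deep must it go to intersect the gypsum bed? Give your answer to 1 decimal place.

Two edge vectors: A→B = (-6, 371, 264.6), A→C = (-646, 134, 264.3).
Normal n = (A→B) × (A→C) = (62598.9, -169345.8, 238862).
So ∂z/∂easting = −n_x/n_z = −0.26207 and ∂z/∂northing = −n_y/n_z = 0.70897.
Intercept c from A: 631.2 + 84.39 + 163.06 = 878.65.
At (378, 719): z_contact = −99.06 + 509.75 + 878.65 = 1289.34 m.
Depth below ground = 1399.4 − 1289.34 = 110.1 m.

110.1 m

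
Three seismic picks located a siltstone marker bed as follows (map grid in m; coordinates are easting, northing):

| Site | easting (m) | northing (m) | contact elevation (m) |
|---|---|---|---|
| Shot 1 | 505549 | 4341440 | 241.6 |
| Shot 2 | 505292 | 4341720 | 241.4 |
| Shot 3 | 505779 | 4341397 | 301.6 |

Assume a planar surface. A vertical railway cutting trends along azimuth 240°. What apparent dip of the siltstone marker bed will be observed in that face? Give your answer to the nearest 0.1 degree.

Let the plane be z = a·easting + b·northing + c.
Shot 2−Shot 1: −257a + 280b = −0.2;  Shot 3−Shot 1: 230a − 43b = 60.
Solving gives a = 0.31475, b = 0.28818.
Unit vector along 240° is (sin 240°, cos 240°) = (-0.8660, -0.5000).
Slope in that direction = a·(-0.8660) + b·(-0.5000) = −0.41667.
Apparent dip = arctan|0.41667| = 22.6° (true dip is 23.1°, so apparent ≤ true as expected).

22.6°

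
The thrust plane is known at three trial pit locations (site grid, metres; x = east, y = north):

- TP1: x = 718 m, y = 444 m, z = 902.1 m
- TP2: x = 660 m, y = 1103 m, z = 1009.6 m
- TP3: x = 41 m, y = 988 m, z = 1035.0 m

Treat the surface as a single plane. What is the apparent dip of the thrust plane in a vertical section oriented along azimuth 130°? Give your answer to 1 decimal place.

8.8°

Let the plane be z = a·x + b·y + c.
TP2−TP1: −58a + 659b = 107.5;  TP3−TP1: −677a + 544b = 132.9.
Solving gives a = −0.07019, b = 0.15695.
Unit vector along 130° is (sin 130°, cos 130°) = (0.7660, -0.6428).
Slope in that direction = a·(0.7660) + b·(-0.6428) = −0.15465.
Apparent dip = arctan|0.15465| = 8.8° (true dip is 9.8°, so apparent ≤ true as expected).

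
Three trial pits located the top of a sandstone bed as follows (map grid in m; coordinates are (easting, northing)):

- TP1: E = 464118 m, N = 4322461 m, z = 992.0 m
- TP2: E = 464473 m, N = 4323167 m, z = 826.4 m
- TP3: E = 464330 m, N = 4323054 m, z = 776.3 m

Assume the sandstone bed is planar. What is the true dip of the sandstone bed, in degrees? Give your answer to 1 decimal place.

Let the plane be z = a·E + b·N + c.
TP2−TP1: 355a + 706b = −165.6;  TP3−TP1: 212a + 593b = −215.7.
Solving gives a = 0.88890, b = −0.68153.
Gradient magnitude |∇z| = √(a² + b²) = √(0.79014 + 0.46448) = 1.12010.
True dip = arctan(1.12010) = 48.2°, dipping toward NW (azimuth ≈ 307°).

48.2°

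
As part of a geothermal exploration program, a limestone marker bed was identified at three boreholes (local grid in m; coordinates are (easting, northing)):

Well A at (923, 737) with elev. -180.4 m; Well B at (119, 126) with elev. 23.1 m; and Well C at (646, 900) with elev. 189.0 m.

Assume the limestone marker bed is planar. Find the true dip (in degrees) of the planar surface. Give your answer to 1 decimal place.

49.6°

Two edge vectors: Well A→Well B = (-804, -611, 203.5), Well A→Well C = (-277, 163, 369.4).
Normal n = (Well A→Well B) × (Well A→Well C) = (-258873.9, 240628.1, -300299).
So ∂z/∂E = −n_x/n_z = −0.86205 and ∂z/∂N = −n_y/n_z = 0.80130.
Gradient magnitude |∇z| = √(a² + b²) = √(0.74314 + 0.64207) = 1.17695.
True dip = arctan(1.17695) = 49.6°, dipping toward SE (azimuth ≈ 133°).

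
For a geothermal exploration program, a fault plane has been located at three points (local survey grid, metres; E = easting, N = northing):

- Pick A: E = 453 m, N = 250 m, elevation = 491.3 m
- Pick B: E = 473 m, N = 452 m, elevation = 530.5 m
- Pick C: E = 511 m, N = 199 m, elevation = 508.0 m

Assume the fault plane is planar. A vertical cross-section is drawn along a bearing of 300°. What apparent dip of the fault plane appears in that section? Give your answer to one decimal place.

Let the plane be z = a·E + b·N + c.
Pick B−Pick A: 20a + 202b = 39.2;  Pick C−Pick A: 58a − 51b = 16.7.
Solving gives a = 0.42184, b = 0.15229.
Unit vector along 300° is (sin 300°, cos 300°) = (-0.8660, 0.5000).
Slope in that direction = a·(-0.8660) + b·(0.5000) = −0.28918.
Apparent dip = arctan|0.28918| = 16.1° (true dip is 24.2°, so apparent ≤ true as expected).

16.1°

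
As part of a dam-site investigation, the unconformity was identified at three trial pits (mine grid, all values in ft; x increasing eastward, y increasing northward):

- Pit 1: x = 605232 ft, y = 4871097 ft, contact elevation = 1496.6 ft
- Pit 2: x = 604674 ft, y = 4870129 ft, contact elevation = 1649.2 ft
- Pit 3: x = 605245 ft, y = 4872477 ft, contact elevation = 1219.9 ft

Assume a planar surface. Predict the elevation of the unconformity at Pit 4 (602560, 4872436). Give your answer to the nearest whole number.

Let the plane be z = a·x + b·y + c.
Pit 2−Pit 1: −558a − 968b = 152.6;  Pit 3−Pit 1: 13a + 1380b = −276.7.
Solving gives a = 0.07559198, b = −0.20121934.
Then c = 1496.6 − a·605232 − b·4871097 = 935904.86.
At (602560, 4872436): z = 45548.7 − 980428.4 + 935904.86 = 1025.2 ft.

1025 ft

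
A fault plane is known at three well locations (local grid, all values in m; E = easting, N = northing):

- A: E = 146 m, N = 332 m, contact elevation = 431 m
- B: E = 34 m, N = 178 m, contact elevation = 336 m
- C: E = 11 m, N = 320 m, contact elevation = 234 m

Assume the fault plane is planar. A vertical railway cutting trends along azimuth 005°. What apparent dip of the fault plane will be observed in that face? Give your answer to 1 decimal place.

Let the plane be z = a·E + b·N + c.
B−A: −112a − 154b = −95;  C−A: −135a − 12b = −197.
Solving gives a = 1.50149, b = −0.47511.
Unit vector along 005° is (sin 5°, cos 5°) = (0.0872, 0.9962).
Slope in that direction = a·(0.0872) + b·(0.9962) = −0.34244.
Apparent dip = arctan|0.34244| = 18.9° (true dip is 57.6°, so apparent ≤ true as expected).

18.9°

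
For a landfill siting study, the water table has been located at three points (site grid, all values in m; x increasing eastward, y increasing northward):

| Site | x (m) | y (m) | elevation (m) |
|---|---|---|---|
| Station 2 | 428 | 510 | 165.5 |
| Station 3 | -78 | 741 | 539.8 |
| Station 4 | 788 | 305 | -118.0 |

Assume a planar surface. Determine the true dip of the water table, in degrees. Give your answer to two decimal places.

Let the plane be z = a·x + b·y + c.
Station 3−Station 2: −506a + 231b = 374.3;  Station 4−Station 2: 360a − 205b = −283.5.
Solving gives a = −0.54657, b = 0.42309.
Gradient magnitude |∇z| = √(a² + b²) = √(0.29874 + 0.17901) = 0.69119.
True dip = arctan(0.69119) = 34.65°, dipping toward SE (azimuth ≈ 128°).

34.65°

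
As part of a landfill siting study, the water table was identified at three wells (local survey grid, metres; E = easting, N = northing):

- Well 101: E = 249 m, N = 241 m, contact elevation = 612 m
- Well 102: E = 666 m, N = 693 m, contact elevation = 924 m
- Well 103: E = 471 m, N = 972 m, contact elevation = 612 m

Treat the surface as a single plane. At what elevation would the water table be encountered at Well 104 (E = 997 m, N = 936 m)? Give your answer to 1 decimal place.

Let the plane be z = a·E + b·N + c.
Well 102−Well 101: 417a + 452b = 312;  Well 103−Well 101: 222a + 731b = 0.
Solving gives a = 1.11536, b = −0.33873.
Then c = 612 − a·249 − b·241 = 415.91.
At (997, 936): z = 1112.0 − 317.0 + 415.91 = 1210.9 m.

1210.9 m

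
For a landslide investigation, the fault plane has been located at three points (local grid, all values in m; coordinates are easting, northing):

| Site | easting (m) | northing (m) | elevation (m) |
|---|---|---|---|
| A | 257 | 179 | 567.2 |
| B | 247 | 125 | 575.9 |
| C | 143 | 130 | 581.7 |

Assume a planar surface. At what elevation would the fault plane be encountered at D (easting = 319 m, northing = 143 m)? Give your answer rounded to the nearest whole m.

569 m

Two edge vectors: A→B = (-10, -54, 8.7), A→C = (-114, -49, 14.5).
Normal n = (A→B) × (A→C) = (-356.7, -846.8, -5666).
So ∂z/∂easting = −n_x/n_z = −0.06295 and ∂z/∂northing = −n_y/n_z = −0.14945.
Intercept c from A: 567.2 + 16.18 + 26.75 = 610.13.
At (319, 143): z = −20.1 − 21.4 + 610.13 = 568.7 m.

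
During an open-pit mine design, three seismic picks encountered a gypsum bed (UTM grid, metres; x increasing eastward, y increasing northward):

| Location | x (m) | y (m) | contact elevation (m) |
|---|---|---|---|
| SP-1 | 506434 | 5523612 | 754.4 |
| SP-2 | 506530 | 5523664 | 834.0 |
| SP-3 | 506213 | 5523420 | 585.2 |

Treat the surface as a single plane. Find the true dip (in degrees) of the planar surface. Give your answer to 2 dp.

43.66°

Let the plane be z = a·x + b·y + c.
SP-2−SP-1: 96a + 52b = 79.6;  SP-3−SP-1: −221a − 192b = −169.2.
Solving gives a = 0.93441, b = −0.19429.
Gradient magnitude |∇z| = √(a² + b²) = √(0.87312 + 0.03775) = 0.95440.
True dip = arctan(0.95440) = 43.66°, dipping toward WNW (azimuth ≈ 282°).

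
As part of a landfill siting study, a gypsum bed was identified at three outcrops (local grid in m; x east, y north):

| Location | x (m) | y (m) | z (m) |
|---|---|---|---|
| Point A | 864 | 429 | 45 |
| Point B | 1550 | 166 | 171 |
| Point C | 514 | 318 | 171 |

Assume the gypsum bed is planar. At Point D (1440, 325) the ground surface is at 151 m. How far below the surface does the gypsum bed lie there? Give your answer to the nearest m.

91 m

Let the plane be z = a·x + b·y + c.
Point B−Point A: 686a − 263b = 126;  Point C−Point A: −350a − 111b = 126.
Solving gives a = −0.11387, b = −0.77609.
Then c = 45 − a·864 − b·429 = 476.33.
At (1440, 325): z_contact = −164.0 − 252.2 + 476.33 = 60.1 m.
Depth below ground = 151 − 60.1 = 91 m.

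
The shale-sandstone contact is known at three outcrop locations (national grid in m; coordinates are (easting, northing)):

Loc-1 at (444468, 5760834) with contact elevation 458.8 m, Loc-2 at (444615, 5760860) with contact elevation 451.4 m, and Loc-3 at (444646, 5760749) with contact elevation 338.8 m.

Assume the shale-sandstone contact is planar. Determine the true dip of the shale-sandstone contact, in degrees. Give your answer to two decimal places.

44.37°

Two edge vectors: Loc-1→Loc-2 = (147, 26, -7.4), Loc-1→Loc-3 = (178, -85, -120).
Normal n = (Loc-1→Loc-2) × (Loc-1→Loc-3) = (-3749, 16322.8, -17123).
So ∂z/∂E = −n_x/n_z = −0.21895 and ∂z/∂N = −n_y/n_z = 0.95327.
Gradient magnitude |∇z| = √(a² + b²) = √(0.04794 + 0.90872) = 0.97809.
True dip = arctan(0.97809) = 44.37°, dipping toward SSE (azimuth ≈ 167°).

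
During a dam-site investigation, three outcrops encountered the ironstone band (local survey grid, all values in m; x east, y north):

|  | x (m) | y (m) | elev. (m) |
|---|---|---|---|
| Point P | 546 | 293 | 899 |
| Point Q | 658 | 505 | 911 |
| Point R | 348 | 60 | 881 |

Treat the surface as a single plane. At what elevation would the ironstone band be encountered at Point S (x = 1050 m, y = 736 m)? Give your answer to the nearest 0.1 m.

941.4 m

Two edge vectors: Point P→Point Q = (112, 212, 12), Point P→Point R = (-198, -233, -18).
Normal n = (Point P→Point Q) × (Point P→Point R) = (-1020, -360, 15880).
So ∂z/∂x = −n_x/n_z = 0.064232 and ∂z/∂y = −n_y/n_z = 0.022670.
Intercept c from Point P: 899 − 35.07 − 6.64 = 857.29.
At (1050, 736): z = 67.4 + 16.7 + 857.29 = 941.4 m.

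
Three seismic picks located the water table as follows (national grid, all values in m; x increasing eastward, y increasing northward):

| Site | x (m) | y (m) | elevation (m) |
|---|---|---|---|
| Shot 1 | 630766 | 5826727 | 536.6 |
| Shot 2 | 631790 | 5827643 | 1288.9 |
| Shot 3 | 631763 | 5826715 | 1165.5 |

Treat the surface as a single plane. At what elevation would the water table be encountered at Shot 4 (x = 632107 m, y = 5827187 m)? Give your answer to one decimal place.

Two edge vectors: Shot 1→Shot 2 = (1024, 916, 752.3), Shot 1→Shot 3 = (997, -12, 628.9).
Normal n = (Shot 1→Shot 2) × (Shot 1→Shot 3) = (585100, 106049.5, -925540).
So ∂z/∂x = −n_x/n_z = 0.632171489 and ∂z/∂y = −n_y/n_z = 0.114581217.
Intercept c from Shot 1: 536.6 − 398752.28 − 667633.47 = −1065849.15.
At (632107, 5827187): z = 399600.0 + 667686.2 − 1065849.15 = 1437.0 m.

1437.0 m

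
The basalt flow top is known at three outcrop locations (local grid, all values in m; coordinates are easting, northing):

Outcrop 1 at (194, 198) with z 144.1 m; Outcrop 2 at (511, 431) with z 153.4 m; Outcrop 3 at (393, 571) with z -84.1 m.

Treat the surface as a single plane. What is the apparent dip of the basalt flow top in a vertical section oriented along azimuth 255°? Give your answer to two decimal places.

Let the plane be z = a·easting + b·northing + c.
Outcrop 2−Outcrop 1: 317a + 233b = 9.3;  Outcrop 3−Outcrop 1: 199a + 373b = −228.2.
Solving gives a = 0.78804, b = −1.03222.
Unit vector along 255° is (sin 255°, cos 255°) = (-0.9659, -0.2588).
Slope in that direction = a·(-0.9659) + b·(-0.2588) = −0.49403.
Apparent dip = arctan|0.49403| = 26.29° (true dip is 52.4°, so apparent ≤ true as expected).

26.29°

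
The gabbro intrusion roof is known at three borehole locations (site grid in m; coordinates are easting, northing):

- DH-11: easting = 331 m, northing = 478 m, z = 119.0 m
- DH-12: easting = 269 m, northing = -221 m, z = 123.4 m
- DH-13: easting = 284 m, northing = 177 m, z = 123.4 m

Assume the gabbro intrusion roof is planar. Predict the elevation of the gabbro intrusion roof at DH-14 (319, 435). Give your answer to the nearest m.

120 m

Two edge vectors: DH-11→DH-12 = (-62, -699, 4.4), DH-11→DH-13 = (-47, -301, 4.4).
Normal n = (DH-11→DH-12) × (DH-11→DH-13) = (-1751.2, 66, -14191).
So ∂z/∂easting = −n_x/n_z = −0.12340 and ∂z/∂northing = −n_y/n_z = 0.00465.
Intercept c from DH-11: 119 + 40.85 − 2.22 = 157.62.
At (319, 435): z = −39.4 + 2.0 + 157.62 = 120.3 m.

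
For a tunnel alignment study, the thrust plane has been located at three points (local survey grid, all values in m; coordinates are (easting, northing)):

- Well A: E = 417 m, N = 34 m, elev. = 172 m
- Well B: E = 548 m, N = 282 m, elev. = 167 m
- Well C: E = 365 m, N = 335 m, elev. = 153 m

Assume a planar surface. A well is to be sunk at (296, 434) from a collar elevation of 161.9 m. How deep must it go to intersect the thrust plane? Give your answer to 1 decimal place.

18.3 m

Let the plane be z = a·E + b·N + c.
Well B−Well A: 131a + 248b = −5;  Well C−Well A: −52a + 301b = −19.
Solving gives a = 0.06129, b = −0.05254.
Then c = 172 − a·417 − b·34 = 148.23.
At (296, 434): z_contact = 18.14 − 22.80 + 148.23 = 143.57 m.
Depth below ground = 161.9 − 143.57 = 18.3 m.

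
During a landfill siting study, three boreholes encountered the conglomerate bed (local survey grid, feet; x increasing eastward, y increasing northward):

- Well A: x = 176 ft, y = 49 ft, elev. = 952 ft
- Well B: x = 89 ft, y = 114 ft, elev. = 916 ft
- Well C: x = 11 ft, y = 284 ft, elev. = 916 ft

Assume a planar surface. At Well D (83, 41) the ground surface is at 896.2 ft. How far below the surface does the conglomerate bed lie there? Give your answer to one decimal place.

5.1 ft

Two edge vectors: Well A→Well B = (-87, 65, -36), Well A→Well C = (-165, 235, -36).
Normal n = (Well A→Well B) × (Well A→Well C) = (6120, 2808, -9720).
So ∂z/∂x = −n_x/n_z = 0.62963 and ∂z/∂y = −n_y/n_z = 0.28889.
Intercept c from Well A: 952 − 110.81 − 14.16 = 827.03.
At (83, 41): z_contact = 52.26 + 11.84 + 827.03 = 891.13 ft.
Depth below ground = 896.2 − 891.13 = 5.1 ft.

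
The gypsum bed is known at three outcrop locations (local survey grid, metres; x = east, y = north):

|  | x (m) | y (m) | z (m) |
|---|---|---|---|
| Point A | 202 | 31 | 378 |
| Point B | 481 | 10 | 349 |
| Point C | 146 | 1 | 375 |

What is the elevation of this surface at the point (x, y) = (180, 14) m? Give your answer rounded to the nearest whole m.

375 m

Let the plane be z = a·x + b·y + c.
Point B−Point A: 279a − 21b = −29;  Point C−Point A: −56a − 30b = −3.
Solving gives a = −0.08454, b = 0.25780.
Then c = 378 − a·202 − b·31 = 387.08.
At (180, 14): z = −15.2 + 3.6 + 387.08 = 375.5 m.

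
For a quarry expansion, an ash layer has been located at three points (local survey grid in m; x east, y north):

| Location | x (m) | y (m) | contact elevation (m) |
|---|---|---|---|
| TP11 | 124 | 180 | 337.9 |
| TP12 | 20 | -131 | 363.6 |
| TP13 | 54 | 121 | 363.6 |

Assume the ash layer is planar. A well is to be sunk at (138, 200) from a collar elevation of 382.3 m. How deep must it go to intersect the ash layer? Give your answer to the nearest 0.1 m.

49.1 m

Let the plane be z = a·x + b·y + c.
TP12−TP11: −104a − 311b = 25.7;  TP13−TP11: −70a − 59b = 25.7.
Solving gives a = −0.41425, b = 0.05589.
Then c = 337.9 − a·124 − b·180 = 379.21.
At (138, 200): z_contact = −57.17 + 11.18 + 379.21 = 333.22 m.
Depth below ground = 382.3 − 333.22 = 49.1 m.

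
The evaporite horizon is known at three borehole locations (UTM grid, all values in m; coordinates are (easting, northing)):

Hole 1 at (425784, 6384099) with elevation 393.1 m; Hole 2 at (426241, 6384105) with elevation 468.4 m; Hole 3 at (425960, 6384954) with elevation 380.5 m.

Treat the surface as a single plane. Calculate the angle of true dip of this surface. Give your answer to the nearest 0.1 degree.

9.8°

Two edge vectors: Hole 1→Hole 2 = (457, 6, 75.3), Hole 1→Hole 3 = (176, 855, -12.6).
Normal n = (Hole 1→Hole 2) × (Hole 1→Hole 3) = (-64457.1, 19011, 389679).
So ∂z/∂E = −n_x/n_z = 0.16541 and ∂z/∂N = −n_y/n_z = −0.04879.
Gradient magnitude |∇z| = √(a² + b²) = √(0.02736 + 0.00238) = 0.17246.
True dip = arctan(0.17246) = 9.8°, dipping toward WNW (azimuth ≈ 286°).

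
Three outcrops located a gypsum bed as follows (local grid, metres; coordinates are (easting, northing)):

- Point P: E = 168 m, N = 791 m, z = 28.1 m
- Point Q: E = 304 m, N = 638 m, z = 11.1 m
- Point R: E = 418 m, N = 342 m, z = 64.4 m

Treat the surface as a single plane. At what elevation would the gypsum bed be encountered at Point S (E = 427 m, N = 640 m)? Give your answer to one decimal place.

Let the plane be z = a·E + b·N + c.
Point Q−Point P: 136a − 153b = −17;  Point R−Point P: 250a − 449b = 36.3.
Solving gives a = −0.57802, b = −0.40268.
Then c = 28.1 − a·168 − b·791 = 443.73.
At (427, 640): z = −246.8 − 257.7 + 443.73 = -60.8 m.

-60.8 m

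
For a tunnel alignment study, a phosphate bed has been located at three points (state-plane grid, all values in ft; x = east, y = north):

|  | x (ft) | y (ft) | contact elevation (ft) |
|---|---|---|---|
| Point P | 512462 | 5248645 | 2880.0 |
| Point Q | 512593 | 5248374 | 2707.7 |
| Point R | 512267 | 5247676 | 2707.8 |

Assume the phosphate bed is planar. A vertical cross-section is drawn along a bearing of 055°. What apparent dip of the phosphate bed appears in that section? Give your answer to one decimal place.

Let the plane be z = a·x + b·y + c.
Point Q−Point P: 131a − 271b = −172.3;  Point R−Point P: −195a − 969b = −172.2.
Solving gives a = −0.66909, b = 0.31236.
Unit vector along 055° is (sin 55°, cos 55°) = (0.8192, 0.5736).
Slope in that direction = a·(0.8192) + b·(0.5736) = −0.36893.
Apparent dip = arctan|0.36893| = 20.3° (true dip is 36.4°, so apparent ≤ true as expected).

20.3°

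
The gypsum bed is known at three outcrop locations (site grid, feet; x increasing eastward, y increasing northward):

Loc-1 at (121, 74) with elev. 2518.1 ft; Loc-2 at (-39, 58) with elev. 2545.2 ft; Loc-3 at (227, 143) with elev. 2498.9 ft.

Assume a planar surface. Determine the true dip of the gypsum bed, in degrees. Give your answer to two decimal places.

Two edge vectors: Loc-1→Loc-2 = (-160, -16, 27.1), Loc-1→Loc-3 = (106, 69, -19.2).
Normal n = (Loc-1→Loc-2) × (Loc-1→Loc-3) = (-1562.7, -199.4, -9344).
So ∂z/∂x = −n_x/n_z = −0.16724 and ∂z/∂y = −n_y/n_z = −0.02134.
Gradient magnitude |∇z| = √(a² + b²) = √(0.02797 + 0.00046) = 0.16860.
True dip = arctan(0.16860) = 9.57°, dipping toward E (azimuth ≈ 083°).

9.57°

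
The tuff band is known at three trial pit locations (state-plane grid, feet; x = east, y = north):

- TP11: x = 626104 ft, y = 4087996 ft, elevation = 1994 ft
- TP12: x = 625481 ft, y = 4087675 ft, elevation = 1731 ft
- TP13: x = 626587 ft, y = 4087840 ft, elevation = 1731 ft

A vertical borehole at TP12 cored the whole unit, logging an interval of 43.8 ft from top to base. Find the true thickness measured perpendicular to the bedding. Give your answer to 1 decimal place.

Let the plane be z = a·x + b·y + c.
TP12−TP11: −623a − 321b = −263;  TP13−TP11: 483a − 156b = −263.
Solving gives a = −0.17204, b = 1.15322.
|∇z| = √(a²+b²) = 1.16598, so dip δ = arctan(1.16598) = 49.38°.
True thickness = vertical thickness × cos δ = 43.8 × cos 49.38° = 28.5 ft.

28.5 ft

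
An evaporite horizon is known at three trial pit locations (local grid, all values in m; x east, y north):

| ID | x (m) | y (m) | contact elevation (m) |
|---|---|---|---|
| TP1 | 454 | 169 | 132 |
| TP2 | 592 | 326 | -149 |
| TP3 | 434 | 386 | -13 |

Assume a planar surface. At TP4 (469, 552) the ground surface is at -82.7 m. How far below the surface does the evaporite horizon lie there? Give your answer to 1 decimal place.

99.3 m

Two edge vectors: TP1→TP2 = (138, 157, -281), TP1→TP3 = (-20, 217, -145).
Normal n = (TP1→TP2) × (TP1→TP3) = (38212, 25630, 33086).
So ∂z/∂x = −n_x/n_z = −1.15493 and ∂z/∂y = −n_y/n_z = −0.77465.
Intercept c from TP1: 132 + 524.34 + 130.92 = 787.25.
At (469, 552): z_contact = −541.66 − 427.61 + 787.25 = -182.01 m.
Depth below ground = -82.7 − (-182.01) = 99.3 m.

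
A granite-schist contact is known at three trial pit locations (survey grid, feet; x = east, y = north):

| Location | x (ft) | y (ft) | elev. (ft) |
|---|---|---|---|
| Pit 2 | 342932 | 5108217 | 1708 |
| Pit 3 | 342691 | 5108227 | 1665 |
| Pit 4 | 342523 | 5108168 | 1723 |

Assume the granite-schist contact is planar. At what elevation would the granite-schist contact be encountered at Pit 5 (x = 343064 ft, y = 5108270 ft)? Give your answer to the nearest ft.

Two edge vectors: Pit 2→Pit 3 = (-241, 10, -43), Pit 2→Pit 4 = (-409, -49, 15).
Normal n = (Pit 2→Pit 3) × (Pit 2→Pit 4) = (-1957, 21202, 15899).
So ∂z/∂x = −n_x/n_z = 0.12308950 and ∂z/∂y = −n_y/n_z = −1.33354299.
Intercept c from Pit 2: 1708 − 42211.33 + 6812026.97 = 6771523.64.
At (343064, 5108270): z = 42227.6 − 6812097.7 + 6771523.64 = 1653.6 ft.

1654 ft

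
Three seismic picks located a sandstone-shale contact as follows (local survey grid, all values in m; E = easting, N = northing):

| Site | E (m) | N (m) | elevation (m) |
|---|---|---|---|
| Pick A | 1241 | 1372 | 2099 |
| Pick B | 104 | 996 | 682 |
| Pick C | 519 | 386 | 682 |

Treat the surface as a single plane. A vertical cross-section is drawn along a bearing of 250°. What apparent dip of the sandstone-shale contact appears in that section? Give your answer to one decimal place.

50.0°

Two edge vectors: Pick A→Pick B = (-1137, -376, -1417), Pick A→Pick C = (-722, -986, -1417).
Normal n = (Pick A→Pick B) × (Pick A→Pick C) = (-864370, -588055, 849610).
So ∂z/∂E = −n_x/n_z = 1.01737 and ∂z/∂N = −n_y/n_z = 0.69215.
Unit vector along 250° is (sin 250°, cos 250°) = (-0.9397, -0.3420).
Slope in that direction = a·(-0.9397) + b·(-0.3420) = −1.19275.
Apparent dip = arctan|1.19275| = 50.0° (true dip is 50.9°, so apparent ≤ true as expected).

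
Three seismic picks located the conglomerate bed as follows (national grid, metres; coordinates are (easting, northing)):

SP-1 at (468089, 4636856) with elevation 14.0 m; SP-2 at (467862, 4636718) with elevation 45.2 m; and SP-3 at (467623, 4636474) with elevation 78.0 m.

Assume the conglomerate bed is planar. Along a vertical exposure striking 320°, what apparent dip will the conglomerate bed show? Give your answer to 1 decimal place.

Let the plane be z = a·E + b·N + c.
SP-2−SP-1: −227a − 138b = 31.2;  SP-3−SP-1: −466a − 382b = 64.
Solving gives a = −0.13775, b = 0.00050.
Unit vector along 320° is (sin 320°, cos 320°) = (-0.6428, 0.7660).
Slope in that direction = a·(-0.6428) + b·(0.7660) = 0.08893.
Apparent dip = arctan|0.08893| = 5.1° (true dip is 7.8°, so apparent ≤ true as expected).

5.1°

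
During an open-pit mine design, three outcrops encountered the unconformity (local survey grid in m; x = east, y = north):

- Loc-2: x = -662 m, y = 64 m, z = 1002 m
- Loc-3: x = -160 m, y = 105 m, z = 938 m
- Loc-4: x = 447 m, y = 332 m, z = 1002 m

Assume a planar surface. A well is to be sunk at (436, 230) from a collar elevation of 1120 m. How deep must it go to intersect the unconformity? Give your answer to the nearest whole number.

Let the plane be z = a·x + b·y + c.
Loc-3−Loc-2: 502a + 41b = −64;  Loc-4−Loc-2: 1109a + 268b = 0.
Solving gives a = −0.19257, b = 0.79688.
Then c = 1002 − a·-662 − b·64 = 823.52.
At (436, 230): z_contact = −84.0 + 183.3 + 823.52 = 922.8 m.
Depth below ground = 1120 − 922.8 = 197 m.

197 m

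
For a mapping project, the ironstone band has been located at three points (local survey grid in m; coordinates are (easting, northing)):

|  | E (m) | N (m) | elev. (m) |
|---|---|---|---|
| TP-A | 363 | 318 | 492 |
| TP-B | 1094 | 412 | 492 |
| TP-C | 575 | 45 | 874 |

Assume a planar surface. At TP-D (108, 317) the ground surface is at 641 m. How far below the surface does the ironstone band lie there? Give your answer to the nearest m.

189 m

Let the plane be z = a·E + b·N + c.
TP-B−TP-A: 731a + 94b = 0;  TP-C−TP-A: 212a − 273b = 382.
Solving gives a = 0.16360, b = −1.27223.
Then c = 492 − a·363 − b·318 = 837.18.
At (108, 317): z_contact = 17.7 − 403.3 + 837.18 = 451.6 m.
Depth below ground = 641 − 451.6 = 189 m.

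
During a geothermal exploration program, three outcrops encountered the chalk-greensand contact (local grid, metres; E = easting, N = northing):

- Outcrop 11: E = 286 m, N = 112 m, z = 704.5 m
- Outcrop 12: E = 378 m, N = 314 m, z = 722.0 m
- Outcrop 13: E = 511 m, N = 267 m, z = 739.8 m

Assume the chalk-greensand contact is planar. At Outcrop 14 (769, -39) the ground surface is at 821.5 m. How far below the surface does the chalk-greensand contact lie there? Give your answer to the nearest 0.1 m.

51.9 m

Two edge vectors: Outcrop 11→Outcrop 12 = (92, 202, 17.5), Outcrop 11→Outcrop 13 = (225, 155, 35.3).
Normal n = (Outcrop 11→Outcrop 12) × (Outcrop 11→Outcrop 13) = (4418.1, 689.9, -31190).
So ∂z/∂E = −n_x/n_z = 0.14165 and ∂z/∂N = −n_y/n_z = 0.02212.
Intercept c from Outcrop 11: 704.5 − 40.51 − 2.48 = 661.51.
At (769, -39): z_contact = 108.93 − 0.86 + 661.51 = 769.58 m.
Depth below ground = 821.5 − 769.58 = 51.9 m.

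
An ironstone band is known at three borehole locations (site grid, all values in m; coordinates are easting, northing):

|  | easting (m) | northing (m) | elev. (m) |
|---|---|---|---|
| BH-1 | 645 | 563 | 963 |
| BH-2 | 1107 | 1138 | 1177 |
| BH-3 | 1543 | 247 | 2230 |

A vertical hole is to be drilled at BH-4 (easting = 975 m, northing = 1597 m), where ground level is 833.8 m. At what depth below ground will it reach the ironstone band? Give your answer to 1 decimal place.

Two edge vectors: BH-1→BH-2 = (462, 575, 214), BH-1→BH-3 = (898, -316, 1267).
Normal n = (BH-1→BH-2) × (BH-1→BH-3) = (796149, -393182, -662342).
So ∂z/∂easting = −n_x/n_z = 1.202021 and ∂z/∂northing = −n_y/n_z = −0.593624.
Intercept c from BH-1: 963 − 775.30 + 334.21 = 521.91.
At (975, 1597): z_contact = 1171.97 − 948.02 + 521.91 = 745.86 m.
Depth below ground = 833.8 − 745.86 = 87.9 m.

87.9 m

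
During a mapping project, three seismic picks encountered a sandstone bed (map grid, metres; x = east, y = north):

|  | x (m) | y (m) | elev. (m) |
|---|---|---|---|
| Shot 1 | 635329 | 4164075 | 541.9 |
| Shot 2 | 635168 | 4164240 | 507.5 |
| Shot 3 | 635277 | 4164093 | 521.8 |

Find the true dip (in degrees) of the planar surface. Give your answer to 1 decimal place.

Let the plane be z = a·x + b·y + c.
Shot 2−Shot 1: −161a + 165b = −34.4;  Shot 3−Shot 1: −52a + 18b = −20.1.
Solving gives a = 0.47471, b = 0.25472.
Gradient magnitude |∇z| = √(a² + b²) = √(0.22535 + 0.06488) = 0.53873.
True dip = arctan(0.53873) = 28.3°, dipping toward WSW (azimuth ≈ 242°).

28.3°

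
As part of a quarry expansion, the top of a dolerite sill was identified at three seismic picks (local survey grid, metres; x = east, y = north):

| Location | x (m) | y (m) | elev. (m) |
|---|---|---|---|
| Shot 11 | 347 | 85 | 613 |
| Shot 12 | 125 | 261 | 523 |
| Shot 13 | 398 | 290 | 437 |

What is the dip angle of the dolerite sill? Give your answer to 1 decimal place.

Two edge vectors: Shot 11→Shot 12 = (-222, 176, -90), Shot 11→Shot 13 = (51, 205, -176).
Normal n = (Shot 11→Shot 12) × (Shot 11→Shot 13) = (-12526, -43662, -54486).
So ∂z/∂x = −n_x/n_z = −0.22989 and ∂z/∂y = −n_y/n_z = −0.80134.
Gradient magnitude |∇z| = √(a² + b²) = √(0.05285 + 0.64215) = 0.83367.
True dip = arctan(0.83367) = 39.8°, dipping toward NNE (azimuth ≈ 016°).

39.8°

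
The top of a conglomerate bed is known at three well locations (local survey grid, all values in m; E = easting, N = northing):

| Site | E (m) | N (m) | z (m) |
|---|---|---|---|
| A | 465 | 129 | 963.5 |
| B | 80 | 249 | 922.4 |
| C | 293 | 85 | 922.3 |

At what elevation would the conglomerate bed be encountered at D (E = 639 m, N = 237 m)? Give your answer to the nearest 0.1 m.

Let the plane be z = a·E + b·N + c.
B−A: −385a + 120b = −41.1;  C−A: −172a − 44b = −41.2.
Solving gives a = 0.17968, b = 0.23398.
Then c = 963.5 − a·465 − b·129 = 849.77.
At (639, 237): z = 114.8 + 55.5 + 849.77 = 1020.0 m.

1020.0 m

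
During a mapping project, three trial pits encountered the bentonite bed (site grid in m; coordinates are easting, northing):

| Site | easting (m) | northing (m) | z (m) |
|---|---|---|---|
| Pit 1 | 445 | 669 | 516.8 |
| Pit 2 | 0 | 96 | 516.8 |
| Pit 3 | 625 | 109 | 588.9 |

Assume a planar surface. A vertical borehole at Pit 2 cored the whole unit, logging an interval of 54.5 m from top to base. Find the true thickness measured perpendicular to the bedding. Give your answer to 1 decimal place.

Two edge vectors: Pit 1→Pit 2 = (-445, -573, 0), Pit 1→Pit 3 = (180, -560, 72.1).
Normal n = (Pit 1→Pit 2) × (Pit 1→Pit 3) = (-41313.3, 32084.5, 352340).
So ∂z/∂easting = −n_x/n_z = 0.11725 and ∂z/∂northing = −n_y/n_z = −0.09106.
|∇z| = √(a²+b²) = 0.14846, so dip δ = arctan(0.14846) = 8.44°.
True thickness = vertical thickness × cos δ = 54.5 × cos 8.44° = 53.9 m.

53.9 m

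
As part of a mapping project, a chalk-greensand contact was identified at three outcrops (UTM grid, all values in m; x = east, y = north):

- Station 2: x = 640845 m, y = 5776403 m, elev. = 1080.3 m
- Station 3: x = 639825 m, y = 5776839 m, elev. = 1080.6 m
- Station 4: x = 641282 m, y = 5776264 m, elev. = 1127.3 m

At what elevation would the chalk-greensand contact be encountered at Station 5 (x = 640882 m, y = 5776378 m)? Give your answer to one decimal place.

1071.2 m

Let the plane be z = a·x + b·y + c.
Station 3−Station 2: −1020a + 436b = 0.3;  Station 4−Station 2: 437a − 139b = 47.
Solving gives a = 0.421186823, b = 0.986033394.
Then c = 1080.3 − a·640845 − b·5776403 = −5964561.42.
At (640882, 5776378): z = 269931.1 + 5695701.6 − 5964561.42 = 1071.2 m.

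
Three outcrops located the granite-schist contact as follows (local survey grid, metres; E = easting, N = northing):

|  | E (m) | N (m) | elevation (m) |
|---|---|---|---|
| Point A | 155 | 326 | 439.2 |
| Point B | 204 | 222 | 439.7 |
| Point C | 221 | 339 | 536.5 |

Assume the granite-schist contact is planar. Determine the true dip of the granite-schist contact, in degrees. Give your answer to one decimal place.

Two edge vectors: Point A→Point B = (49, -104, 0.5), Point A→Point C = (66, 13, 97.3).
Normal n = (Point A→Point B) × (Point A→Point C) = (-10125.7, -4734.7, 7501).
So ∂z/∂E = −n_x/n_z = 1.34991 and ∂z/∂N = −n_y/n_z = 0.63121.
Gradient magnitude |∇z| = √(a² + b²) = √(1.82227 + 0.39843) = 1.49020.
True dip = arctan(1.49020) = 56.1°, dipping toward WSW (azimuth ≈ 245°).

56.1°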